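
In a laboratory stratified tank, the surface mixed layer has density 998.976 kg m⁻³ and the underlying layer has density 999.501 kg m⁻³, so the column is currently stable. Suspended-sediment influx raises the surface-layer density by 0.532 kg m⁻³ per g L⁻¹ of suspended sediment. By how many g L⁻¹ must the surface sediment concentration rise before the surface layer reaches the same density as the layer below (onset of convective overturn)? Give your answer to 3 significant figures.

Density deficit of the surface layer: 999.501 − 998.976 = 0.525 kg m⁻³.
Required change = 0.525 / 0.532 = 0.987 g L⁻¹.

0.987 g L⁻¹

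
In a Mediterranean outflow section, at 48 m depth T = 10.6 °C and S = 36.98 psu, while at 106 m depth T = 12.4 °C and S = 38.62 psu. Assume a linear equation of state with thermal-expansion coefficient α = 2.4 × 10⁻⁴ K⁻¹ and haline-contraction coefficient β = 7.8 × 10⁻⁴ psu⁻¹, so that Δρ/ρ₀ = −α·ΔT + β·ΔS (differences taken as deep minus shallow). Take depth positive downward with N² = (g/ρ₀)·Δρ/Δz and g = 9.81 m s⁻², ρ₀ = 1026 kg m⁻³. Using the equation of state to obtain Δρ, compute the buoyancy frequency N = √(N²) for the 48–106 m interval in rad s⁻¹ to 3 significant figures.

ΔT = +1.8 K, ΔS = +1.64 psu (deep − shallow).
Δρ/ρ₀ = −αΔT + βΔS = -4.32 × 10⁻⁴ + 1.2792 × 10⁻³ = 8.472 × 10⁻⁴, so Δρ ≈ 0.8692 kg m⁻³.
N² = (g/ρ₀)·Δρ/Δz = g·(Δρ/ρ₀)/Δz = 9.81 × 8.472 × 10⁻⁴ / 58 = 1.4329 × 10⁻⁴ s⁻².
N = √(1.4329 × 10⁻⁴) = 0.011970 rad s⁻¹ ≈ 0.0120 rad s⁻¹.

0.0120 rad s⁻¹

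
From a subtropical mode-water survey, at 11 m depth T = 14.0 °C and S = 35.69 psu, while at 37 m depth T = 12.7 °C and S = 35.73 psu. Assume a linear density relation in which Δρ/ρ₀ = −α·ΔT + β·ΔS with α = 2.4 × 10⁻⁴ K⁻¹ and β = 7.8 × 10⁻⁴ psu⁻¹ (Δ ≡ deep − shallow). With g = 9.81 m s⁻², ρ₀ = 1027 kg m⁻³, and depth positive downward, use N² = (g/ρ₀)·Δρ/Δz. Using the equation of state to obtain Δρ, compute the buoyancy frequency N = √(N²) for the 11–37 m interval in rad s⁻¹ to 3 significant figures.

0.0114 rad s⁻¹

ΔT = -1.3 K, ΔS = +0.04 psu (deep − shallow).
Δρ/ρ₀ = −αΔT + βΔS = 3.12 × 10⁻⁴ + 3.12 × 10⁻⁵ = 3.432 × 10⁻⁴, so Δρ ≈ 0.3525 kg m⁻³.
N² = (g/ρ₀)·Δρ/Δz = g·(Δρ/ρ₀)/Δz = 9.81 × 3.432 × 10⁻⁴ / 26 = 1.2949 × 10⁻⁴ s⁻².
N = √(1.2949 × 10⁻⁴) = 0.011379 rad s⁻¹ ≈ 0.0114 rad s⁻¹.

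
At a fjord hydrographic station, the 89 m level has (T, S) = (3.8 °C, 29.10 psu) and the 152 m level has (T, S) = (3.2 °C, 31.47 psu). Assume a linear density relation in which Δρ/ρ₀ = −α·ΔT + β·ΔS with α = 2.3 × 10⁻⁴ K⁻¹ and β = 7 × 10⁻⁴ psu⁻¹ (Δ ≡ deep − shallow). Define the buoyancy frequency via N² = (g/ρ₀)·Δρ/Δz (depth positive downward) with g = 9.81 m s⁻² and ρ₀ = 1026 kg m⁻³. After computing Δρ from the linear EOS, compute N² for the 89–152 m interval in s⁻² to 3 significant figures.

2.80 × 10⁻⁴ s⁻²

ΔT = -0.6 K, ΔS = +2.37 psu (deep − shallow).
Δρ/ρ₀ = −αΔT + βΔS = 1.38 × 10⁻⁴ + 1.659 × 10⁻³ = 1.797 × 10⁻³, so Δρ ≈ 1.844 kg m⁻³.
N² = (g/ρ₀)·Δρ/Δz = g·(Δρ/ρ₀)/Δz = 9.81 × 1.797 × 10⁻³ / 63 = 2.7982 × 10⁻⁴ s⁻² ≈ 2.80 × 10⁻⁴ s⁻².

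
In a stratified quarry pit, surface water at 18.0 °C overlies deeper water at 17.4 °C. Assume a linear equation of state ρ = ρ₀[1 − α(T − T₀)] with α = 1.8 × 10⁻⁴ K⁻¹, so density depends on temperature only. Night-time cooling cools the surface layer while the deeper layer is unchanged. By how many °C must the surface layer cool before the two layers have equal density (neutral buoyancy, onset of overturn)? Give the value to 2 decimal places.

0.60 °C

With temperature the only control, equal density requires T_surf′ = T_deep.
T_surf′ = 17.4 °C.
Cooling required: 18.0 − 17.4 = 0.60 °C.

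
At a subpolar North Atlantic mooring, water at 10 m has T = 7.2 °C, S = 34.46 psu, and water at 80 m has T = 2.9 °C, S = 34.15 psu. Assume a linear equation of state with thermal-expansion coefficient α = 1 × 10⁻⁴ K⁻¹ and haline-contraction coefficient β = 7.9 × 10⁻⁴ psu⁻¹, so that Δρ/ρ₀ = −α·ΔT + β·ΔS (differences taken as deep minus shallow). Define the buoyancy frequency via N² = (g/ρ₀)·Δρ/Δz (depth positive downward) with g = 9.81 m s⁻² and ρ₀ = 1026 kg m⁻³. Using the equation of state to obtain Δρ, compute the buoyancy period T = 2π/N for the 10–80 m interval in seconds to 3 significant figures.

ΔT = -4.3 K, ΔS = -0.31 psu (deep − shallow).
Δρ/ρ₀ = −αΔT + βΔS = 4.30 × 10⁻⁴ − 2.449 × 10⁻⁴ = 1.851 × 10⁻⁴, so Δρ ≈ 0.1899 kg m⁻³.
N² = (g/ρ₀)·Δρ/Δz = g·(Δρ/ρ₀)/Δz = 9.81 × 1.851 × 10⁻⁴ / 70 = 2.5940 × 10⁻⁵ s⁻².
N = √(2.5940 × 10⁻⁵) = 5.0931 × 10⁻³ rad s⁻¹ → T = 2π/N = 1.2337 × 10³ s ≈ 1.23 × 10³ s.

1.23 × 10³ s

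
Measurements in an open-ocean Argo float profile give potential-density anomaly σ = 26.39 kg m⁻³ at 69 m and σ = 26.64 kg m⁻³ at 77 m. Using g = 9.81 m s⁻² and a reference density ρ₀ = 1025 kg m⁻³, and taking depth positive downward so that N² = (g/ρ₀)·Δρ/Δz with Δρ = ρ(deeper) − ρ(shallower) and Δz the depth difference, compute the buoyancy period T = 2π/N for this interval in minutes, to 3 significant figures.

6.06 min

Δρ = 1026.64 − 1026.39 = 0.25 kg m⁻³ over Δz = 77 − 69 = 8 m.
N² = (9.81/1025) × (0.25/8) = 2.9909 × 10⁻⁴ s⁻².
N = √(2.9909 × 10⁻⁴) = 0.017294 rad s⁻¹, so T = 2π/N = 363.32 s = 6.0553 min ≈ 6.06 min.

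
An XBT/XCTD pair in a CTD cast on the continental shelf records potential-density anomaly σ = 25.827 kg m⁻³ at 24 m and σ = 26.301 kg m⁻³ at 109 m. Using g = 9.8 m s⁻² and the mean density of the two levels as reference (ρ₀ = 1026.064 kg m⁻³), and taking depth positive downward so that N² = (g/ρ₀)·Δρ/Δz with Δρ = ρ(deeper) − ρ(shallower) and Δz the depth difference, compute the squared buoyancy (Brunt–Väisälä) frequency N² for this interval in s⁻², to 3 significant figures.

5.33 × 10⁻⁵ s⁻²

Δρ = 1026.301 − 1025.827 = 0.474 kg m⁻³ over Δz = 109 − 24 = 85 m.
N² = (9.8/1026.064) × (0.474/85) = 5.3261 × 10⁻⁵ s⁻² ≈ 5.33 × 10⁻⁵ s⁻².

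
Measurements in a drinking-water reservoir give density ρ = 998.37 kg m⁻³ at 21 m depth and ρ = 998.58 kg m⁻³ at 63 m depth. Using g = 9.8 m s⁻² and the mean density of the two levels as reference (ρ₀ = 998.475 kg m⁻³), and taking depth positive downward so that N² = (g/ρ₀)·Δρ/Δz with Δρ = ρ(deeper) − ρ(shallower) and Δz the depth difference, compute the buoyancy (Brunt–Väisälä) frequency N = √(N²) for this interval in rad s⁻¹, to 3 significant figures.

7.01 × 10⁻³ rad s⁻¹

Δρ = 998.58 − 998.37 = 0.21 kg m⁻³ over Δz = 63 − 21 = 42 m.
N² = (9.8/998.475) × (0.21/42) = 4.9075 × 10⁻⁵ s⁻².
N = √(4.9075 × 10⁻⁵) = 7.0054 × 10⁻³ rad s⁻¹ ≈ 7.01 × 10⁻³ rad s⁻¹.
Since Δρ > 0 the layer is stably stratified.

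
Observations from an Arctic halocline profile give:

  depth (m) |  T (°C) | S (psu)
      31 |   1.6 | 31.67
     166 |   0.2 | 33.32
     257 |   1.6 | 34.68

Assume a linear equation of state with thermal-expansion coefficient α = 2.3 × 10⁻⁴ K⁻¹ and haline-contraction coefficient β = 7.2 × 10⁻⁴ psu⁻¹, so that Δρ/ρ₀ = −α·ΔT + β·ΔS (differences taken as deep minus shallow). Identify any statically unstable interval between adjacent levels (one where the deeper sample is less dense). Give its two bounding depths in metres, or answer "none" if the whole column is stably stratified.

Evaluate Δρ/ρ₀ = −αΔT + βΔS across each adjacent pair:
  31–166 m: −αΔT+βΔS = −(2.3 × 10⁻⁴)(-1.4)+(7.2 × 10⁻⁴)(+1.65) = 1.5 × 10⁻³ → stable
  166–257 m: −αΔT+βΔS = −(2.3 × 10⁻⁴)(+1.4)+(7.2 × 10⁻⁴)(+1.36) = 6.6 × 10⁻⁴ → stable
Every interval has Δρ > 0: the column is stably stratified throughout.

none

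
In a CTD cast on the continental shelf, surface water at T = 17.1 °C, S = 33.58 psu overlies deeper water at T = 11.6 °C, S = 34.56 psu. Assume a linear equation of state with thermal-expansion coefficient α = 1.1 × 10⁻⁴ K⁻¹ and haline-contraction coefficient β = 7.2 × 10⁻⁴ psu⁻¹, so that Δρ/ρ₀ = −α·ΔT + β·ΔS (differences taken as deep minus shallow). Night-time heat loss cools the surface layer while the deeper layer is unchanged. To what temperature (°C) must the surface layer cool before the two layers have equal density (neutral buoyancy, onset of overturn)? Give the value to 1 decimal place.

Neutral buoyancy requires Δρ = 0, i.e. −α(T_deep − T_surf′) + β(S_deep − S_surf) = 0.
T_surf′ = T_deep − (β/α)·ΔS = 11.6 − (7.2 × 10⁻⁴/1.1 × 10⁻⁴)·(+0.98) = 5.185 °C.
Cooling required: 17.1 − (5.185) = 11.915 °C.

5.2 °C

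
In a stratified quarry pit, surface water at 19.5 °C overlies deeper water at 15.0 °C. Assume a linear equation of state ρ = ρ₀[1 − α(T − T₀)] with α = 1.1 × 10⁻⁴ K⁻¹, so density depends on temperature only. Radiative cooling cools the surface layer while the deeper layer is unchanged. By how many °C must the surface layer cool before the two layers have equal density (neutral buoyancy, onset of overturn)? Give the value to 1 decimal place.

4.5 °C

With temperature the only control, equal density requires T_surf′ = T_deep.
T_surf′ = 15.0 °C.
Cooling required: 19.5 − 15.0 = 4.5 °C.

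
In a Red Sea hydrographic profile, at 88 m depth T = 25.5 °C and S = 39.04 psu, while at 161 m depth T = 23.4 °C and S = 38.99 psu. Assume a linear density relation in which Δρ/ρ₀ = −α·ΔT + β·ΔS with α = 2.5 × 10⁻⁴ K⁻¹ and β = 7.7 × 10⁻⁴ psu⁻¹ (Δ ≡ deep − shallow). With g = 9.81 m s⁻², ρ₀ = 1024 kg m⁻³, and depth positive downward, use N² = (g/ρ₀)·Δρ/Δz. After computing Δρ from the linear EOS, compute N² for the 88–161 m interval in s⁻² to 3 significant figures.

6.54 × 10⁻⁵ s⁻²

ΔT = -2.1 K, ΔS = -0.05 psu (deep − shallow).
Δρ/ρ₀ = −αΔT + βΔS = 5.25 × 10⁻⁴ − 3.85 × 10⁻⁵ = 4.865 × 10⁻⁴, so Δρ ≈ 0.4982 kg m⁻³.
N² = (g/ρ₀)·Δρ/Δz = g·(Δρ/ρ₀)/Δz = 9.81 × 4.865 × 10⁻⁴ / 73 = 6.5378 × 10⁻⁵ s⁻² ≈ 6.54 × 10⁻⁵ s⁻².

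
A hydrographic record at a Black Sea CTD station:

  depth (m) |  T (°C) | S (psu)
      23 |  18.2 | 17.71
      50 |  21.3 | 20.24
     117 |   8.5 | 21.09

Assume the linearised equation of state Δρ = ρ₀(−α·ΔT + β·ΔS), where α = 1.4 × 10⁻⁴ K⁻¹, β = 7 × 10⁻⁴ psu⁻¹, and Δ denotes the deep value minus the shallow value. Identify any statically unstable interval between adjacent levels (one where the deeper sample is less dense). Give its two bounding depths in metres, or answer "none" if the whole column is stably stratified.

none

Evaluate Δρ/ρ₀ = −αΔT + βΔS across each adjacent pair:
  23–50 m: −αΔT+βΔS = −(1.4 × 10⁻⁴)(+3.1)+(7 × 10⁻⁴)(+2.53) = 1.3 × 10⁻³ → stable
  50–117 m: −αΔT+βΔS = −(1.4 × 10⁻⁴)(-12.8)+(7 × 10⁻⁴)(+0.85) = 2.4 × 10⁻³ → stable
Every interval has Δρ > 0: the column is stably stratified throughout.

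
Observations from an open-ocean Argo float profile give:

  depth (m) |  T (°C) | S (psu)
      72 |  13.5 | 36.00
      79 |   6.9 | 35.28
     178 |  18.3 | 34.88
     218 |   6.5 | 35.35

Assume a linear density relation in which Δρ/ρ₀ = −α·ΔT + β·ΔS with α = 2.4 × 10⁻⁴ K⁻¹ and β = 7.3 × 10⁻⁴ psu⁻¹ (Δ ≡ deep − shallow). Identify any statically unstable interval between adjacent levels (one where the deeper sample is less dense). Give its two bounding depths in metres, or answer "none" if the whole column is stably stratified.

Evaluate Δρ/ρ₀ = −αΔT + βΔS across each adjacent pair:
  72–79 m: −αΔT+βΔS = −(2.4 × 10⁻⁴)(-6.6)+(7.3 × 10⁻⁴)(-0.72) = 1.1 × 10⁻³ → stable
  79–178 m: −αΔT+βΔS = −(2.4 × 10⁻⁴)(+11.4)+(7.3 × 10⁻⁴)(-0.40) = -3.0 × 10⁻³ → UNSTABLE
  178–218 m: −αΔT+βΔS = −(2.4 × 10⁻⁴)(-11.8)+(7.3 × 10⁻⁴)(+0.47) = 3.2 × 10⁻³ → stable
The 79–178 m interval has Δρ < 0: lighter water underlies denser water.

79–178 m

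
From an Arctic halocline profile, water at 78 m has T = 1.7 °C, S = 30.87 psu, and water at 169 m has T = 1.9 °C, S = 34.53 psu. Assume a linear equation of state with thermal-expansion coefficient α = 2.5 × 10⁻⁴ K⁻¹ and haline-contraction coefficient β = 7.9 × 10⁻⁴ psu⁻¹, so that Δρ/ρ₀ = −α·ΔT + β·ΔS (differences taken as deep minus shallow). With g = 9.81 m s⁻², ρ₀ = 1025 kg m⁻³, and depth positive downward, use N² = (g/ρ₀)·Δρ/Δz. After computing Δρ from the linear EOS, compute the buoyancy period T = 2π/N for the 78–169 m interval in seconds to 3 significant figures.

359 s

ΔT = +0.2 K, ΔS = +3.66 psu (deep − shallow).
Δρ/ρ₀ = −αΔT + βΔS = -5.00 × 10⁻⁵ + 2.8914 × 10⁻³ = 2.8414 × 10⁻³, so Δρ ≈ 2.912 kg m⁻³.
N² = (g/ρ₀)·Δρ/Δz = g·(Δρ/ρ₀)/Δz = 9.81 × 2.8414 × 10⁻³ / 91 = 3.0631 × 10⁻⁴ s⁻².
N = √(3.0631 × 10⁻⁴) = 0.017502 rad s⁻¹ → T = 2π/N = 359.00 s ≈ 359 s.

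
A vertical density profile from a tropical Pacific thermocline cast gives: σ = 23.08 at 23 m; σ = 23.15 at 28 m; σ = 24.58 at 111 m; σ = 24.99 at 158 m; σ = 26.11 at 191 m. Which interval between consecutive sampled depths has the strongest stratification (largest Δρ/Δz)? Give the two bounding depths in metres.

Compute the density gradient over each adjacent pair:
  23–28 m: Δρ/Δz = 0.07/5 = 0.014 kg m⁻⁴
  28–111 m: Δρ/Δz = 1.43/83 = 0.017 kg m⁻⁴
  111–158 m: Δρ/Δz = 0.41/47 = 8.7 × 10⁻³ kg m⁻⁴
  158–191 m: Δρ/Δz = 1.12/33 = 0.034 kg m⁻⁴
The largest gradient is in the 158–191 m interval — the pycnocline.

158–191 m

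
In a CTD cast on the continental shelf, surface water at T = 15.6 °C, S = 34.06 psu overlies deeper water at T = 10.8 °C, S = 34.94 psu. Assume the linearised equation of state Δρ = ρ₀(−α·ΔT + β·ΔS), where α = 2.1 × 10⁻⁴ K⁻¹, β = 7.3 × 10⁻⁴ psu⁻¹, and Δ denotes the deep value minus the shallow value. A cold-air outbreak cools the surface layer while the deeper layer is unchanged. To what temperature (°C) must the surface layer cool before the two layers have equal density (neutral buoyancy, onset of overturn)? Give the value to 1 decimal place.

7.7 °C

Neutral buoyancy requires Δρ = 0, i.e. −α(T_deep − T_surf′) + β(S_deep − S_surf) = 0.
T_surf′ = T_deep − (β/α)·ΔS = 10.8 − (7.3 × 10⁻⁴/2.1 × 10⁻⁴)·(+0.88) = 7.741 °C.
Cooling required: 15.6 − (7.741) = 7.859 °C.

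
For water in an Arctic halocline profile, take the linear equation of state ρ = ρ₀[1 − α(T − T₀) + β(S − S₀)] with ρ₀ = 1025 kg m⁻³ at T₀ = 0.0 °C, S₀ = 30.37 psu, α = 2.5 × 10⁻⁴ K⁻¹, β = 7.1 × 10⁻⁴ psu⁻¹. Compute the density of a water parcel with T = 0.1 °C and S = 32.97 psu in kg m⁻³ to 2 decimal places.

T − T₀ = +0.1 K, S − S₀ = +2.60 psu.
Bracket = 1 − α·(+0.1) + β·(+2.60) = 1 + (1.821 × 10⁻³) = 1.0018210.
ρ = 1025 × 1.0018210 = 1026.87 kg m⁻³.

1026.87 kg m⁻³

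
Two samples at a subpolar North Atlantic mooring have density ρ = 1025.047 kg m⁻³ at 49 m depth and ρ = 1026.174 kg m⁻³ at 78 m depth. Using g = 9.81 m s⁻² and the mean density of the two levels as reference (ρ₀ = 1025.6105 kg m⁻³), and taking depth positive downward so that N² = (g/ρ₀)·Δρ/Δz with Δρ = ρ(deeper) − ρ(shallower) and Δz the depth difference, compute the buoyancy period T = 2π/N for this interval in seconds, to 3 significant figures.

326 s

Δρ = 1026.174 − 1025.047 = 1.127 kg m⁻³ over Δz = 78 − 49 = 29 m.
N² = (9.81/1025.6105) × (1.127/29) = 3.7172 × 10⁻⁴ s⁻².
N = √(3.7172 × 10⁻⁴) = 0.019280 rad s⁻¹, so T = 2π/N = 325.89 s ≈ 326 s.
A positive N² confirms static stability across the interval.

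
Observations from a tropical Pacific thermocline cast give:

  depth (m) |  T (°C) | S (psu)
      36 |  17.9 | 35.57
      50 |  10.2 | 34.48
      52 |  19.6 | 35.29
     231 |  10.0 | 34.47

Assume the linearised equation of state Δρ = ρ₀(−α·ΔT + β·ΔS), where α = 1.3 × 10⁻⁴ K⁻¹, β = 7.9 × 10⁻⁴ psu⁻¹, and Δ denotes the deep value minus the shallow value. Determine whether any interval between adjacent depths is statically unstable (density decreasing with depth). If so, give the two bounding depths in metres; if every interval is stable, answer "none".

50–52 m

Evaluate Δρ/ρ₀ = −αΔT + βΔS across each adjacent pair:
  36–50 m: −αΔT+βΔS = −(1.3 × 10⁻⁴)(-7.7)+(7.9 × 10⁻⁴)(-1.09) = 1.4 × 10⁻⁴ → stable
  50–52 m: −αΔT+βΔS = −(1.3 × 10⁻⁴)(+9.4)+(7.9 × 10⁻⁴)(+0.81) = -5.8 × 10⁻⁴ → UNSTABLE
  52–231 m: −αΔT+βΔS = −(1.3 × 10⁻⁴)(-9.6)+(7.9 × 10⁻⁴)(-0.82) = 6.0 × 10⁻⁴ → stable
The 50–52 m interval has Δρ < 0: lighter water underlies denser water.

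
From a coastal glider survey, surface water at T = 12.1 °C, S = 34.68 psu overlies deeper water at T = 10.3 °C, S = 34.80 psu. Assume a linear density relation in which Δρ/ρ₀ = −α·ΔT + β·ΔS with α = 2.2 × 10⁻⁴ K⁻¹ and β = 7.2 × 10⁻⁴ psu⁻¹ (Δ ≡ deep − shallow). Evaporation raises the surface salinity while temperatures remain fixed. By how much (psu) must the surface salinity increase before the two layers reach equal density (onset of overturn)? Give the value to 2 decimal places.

0.67 psu

Neutral buoyancy requires −α(T_deep − T_surf) + β(S_deep − S_surf′) = 0.
S_surf′ = S_deep − (α/β)·ΔT = 34.80 − (2.2 × 10⁻⁴/7.2 × 10⁻⁴)·(-1.8) = 35.3500 psu.
Increase required: 35.3500 − 34.68 = 0.6700 psu.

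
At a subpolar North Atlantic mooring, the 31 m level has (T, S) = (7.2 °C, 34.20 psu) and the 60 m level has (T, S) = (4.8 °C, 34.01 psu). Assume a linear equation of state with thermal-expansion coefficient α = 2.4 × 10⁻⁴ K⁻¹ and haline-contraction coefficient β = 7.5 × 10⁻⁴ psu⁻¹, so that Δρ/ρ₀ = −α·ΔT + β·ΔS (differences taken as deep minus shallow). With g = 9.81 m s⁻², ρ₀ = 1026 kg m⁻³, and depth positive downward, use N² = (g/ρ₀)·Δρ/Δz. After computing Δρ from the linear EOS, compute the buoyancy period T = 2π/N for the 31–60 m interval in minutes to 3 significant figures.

8.65 min

ΔT = -2.4 K, ΔS = -0.19 psu (deep − shallow).
Δρ/ρ₀ = −αΔT + βΔS = 5.76 × 10⁻⁴ − 1.425 × 10⁻⁴ = 4.335 × 10⁻⁴, so Δρ ≈ 0.4448 kg m⁻³.
N² = (g/ρ₀)·Δρ/Δz = g·(Δρ/ρ₀)/Δz = 9.81 × 4.335 × 10⁻⁴ / 29 = 1.4664 × 10⁻⁴ s⁻².
N = √(1.4664 × 10⁻⁴) = 0.012110 rad s⁻¹ → T = 2π/N = 518.84 s = 8.6473 min ≈ 8.65 min.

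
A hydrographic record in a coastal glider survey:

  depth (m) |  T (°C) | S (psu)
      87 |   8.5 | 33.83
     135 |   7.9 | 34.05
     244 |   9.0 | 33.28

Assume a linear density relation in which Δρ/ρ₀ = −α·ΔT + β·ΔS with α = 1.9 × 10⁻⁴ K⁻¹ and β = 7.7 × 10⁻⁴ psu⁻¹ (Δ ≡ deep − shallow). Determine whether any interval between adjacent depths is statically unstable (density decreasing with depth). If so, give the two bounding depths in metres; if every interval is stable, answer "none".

Evaluate Δρ/ρ₀ = −αΔT + βΔS across each adjacent pair:
  87–135 m: −αΔT+βΔS = −(1.9 × 10⁻⁴)(-0.6)+(7.7 × 10⁻⁴)(+0.22) = 2.8 × 10⁻⁴ → stable
  135–244 m: −αΔT+βΔS = −(1.9 × 10⁻⁴)(+1.1)+(7.7 × 10⁻⁴)(-0.77) = -8.0 × 10⁻⁴ → UNSTABLE
The 135–244 m interval has Δρ < 0: lighter water underlies denser water.

135–244 m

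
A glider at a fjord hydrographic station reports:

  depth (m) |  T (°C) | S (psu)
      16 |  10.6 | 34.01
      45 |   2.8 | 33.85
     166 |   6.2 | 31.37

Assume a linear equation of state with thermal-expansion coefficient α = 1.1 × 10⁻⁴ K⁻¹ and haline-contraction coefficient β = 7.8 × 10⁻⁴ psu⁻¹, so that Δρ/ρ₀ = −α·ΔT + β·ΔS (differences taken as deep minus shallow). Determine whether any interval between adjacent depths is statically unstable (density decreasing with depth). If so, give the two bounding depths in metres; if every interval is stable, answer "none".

45–166 m

Evaluate Δρ/ρ₀ = −αΔT + βΔS across each adjacent pair:
  16–45 m: −αΔT+βΔS = −(1.1 × 10⁻⁴)(-7.8)+(7.8 × 10⁻⁴)(-0.16) = 7.3 × 10⁻⁴ → stable
  45–166 m: −αΔT+βΔS = −(1.1 × 10⁻⁴)(+3.4)+(7.8 × 10⁻⁴)(-2.48) = -2.3 × 10⁻³ → UNSTABLE
The 45–166 m interval has Δρ < 0: lighter water underlies denser water.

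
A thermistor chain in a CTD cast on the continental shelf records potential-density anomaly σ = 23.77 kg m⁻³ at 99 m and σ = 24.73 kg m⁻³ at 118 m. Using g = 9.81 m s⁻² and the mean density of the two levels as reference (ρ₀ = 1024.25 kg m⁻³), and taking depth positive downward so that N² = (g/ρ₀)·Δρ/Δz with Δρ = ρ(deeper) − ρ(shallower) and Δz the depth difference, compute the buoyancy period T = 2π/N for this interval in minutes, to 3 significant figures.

4.76 min

Δρ = 1024.73 − 1023.77 = 0.96 kg m⁻³ over Δz = 118 − 99 = 19 m.
N² = (9.81/1024.25) × (0.96/19) = 4.8393 × 10⁻⁴ s⁻².
N = √(4.8393 × 10⁻⁴) = 0.021998 rad s⁻¹, so T = 2π/N = 285.63 s = 4.7605 min ≈ 4.76 min.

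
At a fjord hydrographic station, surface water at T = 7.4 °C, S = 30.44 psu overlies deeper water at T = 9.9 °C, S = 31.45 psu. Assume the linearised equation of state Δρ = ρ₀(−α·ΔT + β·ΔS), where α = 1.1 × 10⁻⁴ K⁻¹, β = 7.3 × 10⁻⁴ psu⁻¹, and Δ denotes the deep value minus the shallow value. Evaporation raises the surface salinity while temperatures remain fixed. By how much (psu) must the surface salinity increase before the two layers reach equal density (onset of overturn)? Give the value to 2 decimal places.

0.63 psu

Neutral buoyancy requires −α(T_deep − T_surf) + β(S_deep − S_surf′) = 0.
S_surf′ = S_deep − (α/β)·ΔT = 31.45 − (1.1 × 10⁻⁴/7.3 × 10⁻⁴)·(+2.5) = 31.0733 psu.
Increase required: 31.0733 − 30.44 = 0.6333 psu.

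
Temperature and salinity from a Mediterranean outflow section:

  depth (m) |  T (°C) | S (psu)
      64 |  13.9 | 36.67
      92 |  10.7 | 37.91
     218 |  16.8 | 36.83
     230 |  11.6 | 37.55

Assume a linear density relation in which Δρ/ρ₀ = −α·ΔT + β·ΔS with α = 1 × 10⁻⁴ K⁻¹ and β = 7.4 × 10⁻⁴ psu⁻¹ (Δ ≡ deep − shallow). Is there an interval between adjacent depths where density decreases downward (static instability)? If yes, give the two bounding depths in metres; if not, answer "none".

Evaluate Δρ/ρ₀ = −αΔT + βΔS across each adjacent pair:
  64–92 m: −αΔT+βΔS = −(1 × 10⁻⁴)(-3.2)+(7.4 × 10⁻⁴)(+1.24) = 1.2 × 10⁻³ → stable
  92–218 m: −αΔT+βΔS = −(1 × 10⁻⁴)(+6.1)+(7.4 × 10⁻⁴)(-1.08) = -1.4 × 10⁻³ → UNSTABLE
  218–230 m: −αΔT+βΔS = −(1 × 10⁻⁴)(-5.2)+(7.4 × 10⁻⁴)(+0.72) = 1.1 × 10⁻³ → stable
The 92–218 m interval has Δρ < 0: lighter water underlies denser water.

92–218 m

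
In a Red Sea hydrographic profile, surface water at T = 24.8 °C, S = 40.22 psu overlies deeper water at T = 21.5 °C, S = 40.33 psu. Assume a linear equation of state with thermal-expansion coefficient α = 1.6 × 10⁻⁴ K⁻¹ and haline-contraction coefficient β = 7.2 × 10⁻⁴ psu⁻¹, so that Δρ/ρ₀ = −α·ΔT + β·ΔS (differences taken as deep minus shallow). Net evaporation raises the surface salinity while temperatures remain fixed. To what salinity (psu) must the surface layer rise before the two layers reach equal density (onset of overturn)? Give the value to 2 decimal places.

41.06 psu

Neutral buoyancy requires −α(T_deep − T_surf) + β(S_deep − S_surf′) = 0.
S_surf′ = S_deep − (α/β)·ΔT = 40.33 − (1.6 × 10⁻⁴/7.2 × 10⁻⁴)·(-3.3) = 41.0633 psu.
Increase required: 41.0633 − 40.22 = 0.8433 psu.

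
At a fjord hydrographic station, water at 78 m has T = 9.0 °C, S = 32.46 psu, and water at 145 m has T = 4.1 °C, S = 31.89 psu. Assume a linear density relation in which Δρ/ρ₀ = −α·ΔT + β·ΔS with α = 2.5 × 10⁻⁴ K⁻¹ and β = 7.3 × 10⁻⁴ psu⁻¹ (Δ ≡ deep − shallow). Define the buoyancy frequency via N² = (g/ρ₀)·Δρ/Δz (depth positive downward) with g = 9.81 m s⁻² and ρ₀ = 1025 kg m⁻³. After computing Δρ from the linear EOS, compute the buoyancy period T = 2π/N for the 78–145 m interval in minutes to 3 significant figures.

ΔT = -4.9 K, ΔS = -0.57 psu (deep − shallow).
Δρ/ρ₀ = −αΔT + βΔS = 1.225 × 10⁻³ − 4.161 × 10⁻⁴ = 8.089 × 10⁻⁴, so Δρ ≈ 0.8291 kg m⁻³.
N² = (g/ρ₀)·Δρ/Δz = g·(Δρ/ρ₀)/Δz = 9.81 × 8.089 × 10⁻⁴ / 67 = 1.1844 × 10⁻⁴ s⁻².
N = √(1.1844 × 10⁻⁴) = 0.010883 rad s⁻¹ → T = 2π/N = 577.34 s = 9.6223 min ≈ 9.62 min.

9.62 min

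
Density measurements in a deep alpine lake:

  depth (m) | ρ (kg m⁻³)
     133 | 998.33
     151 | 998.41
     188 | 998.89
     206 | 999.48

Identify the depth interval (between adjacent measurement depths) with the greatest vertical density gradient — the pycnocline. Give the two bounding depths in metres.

Compute the density gradient over each adjacent pair:
  133–151 m: Δρ/Δz = 0.08/18 = 4.4 × 10⁻³ kg m⁻⁴
  151–188 m: Δρ/Δz = 0.48/37 = 0.013 kg m⁻⁴
  188–206 m: Δρ/Δz = 0.59/18 = 0.033 kg m⁻⁴
The largest gradient is in the 188–206 m interval — the pycnocline.

188–206 m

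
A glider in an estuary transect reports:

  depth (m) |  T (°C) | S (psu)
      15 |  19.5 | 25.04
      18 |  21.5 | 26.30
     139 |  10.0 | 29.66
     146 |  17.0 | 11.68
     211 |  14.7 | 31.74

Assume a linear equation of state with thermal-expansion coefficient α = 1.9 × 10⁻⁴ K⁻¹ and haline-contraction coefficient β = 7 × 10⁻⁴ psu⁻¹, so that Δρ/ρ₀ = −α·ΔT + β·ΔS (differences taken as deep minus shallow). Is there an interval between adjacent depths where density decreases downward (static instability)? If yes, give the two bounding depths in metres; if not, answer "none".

139–146 m

Evaluate Δρ/ρ₀ = −αΔT + βΔS across each adjacent pair:
  15–18 m: −αΔT+βΔS = −(1.9 × 10⁻⁴)(+2.0)+(7 × 10⁻⁴)(+1.26) = 5.0 × 10⁻⁴ → stable
  18–139 m: −αΔT+βΔS = −(1.9 × 10⁻⁴)(-11.5)+(7 × 10⁻⁴)(+3.36) = 4.5 × 10⁻³ → stable
  139–146 m: −αΔT+βΔS = −(1.9 × 10⁻⁴)(+7.0)+(7 × 10⁻⁴)(-17.98) = -0.014 → UNSTABLE
  146–211 m: −αΔT+βΔS = −(1.9 × 10⁻⁴)(-2.3)+(7 × 10⁻⁴)(+20.06) = 0.014 → stable
The 139–146 m interval has Δρ < 0: lighter water underlies denser water.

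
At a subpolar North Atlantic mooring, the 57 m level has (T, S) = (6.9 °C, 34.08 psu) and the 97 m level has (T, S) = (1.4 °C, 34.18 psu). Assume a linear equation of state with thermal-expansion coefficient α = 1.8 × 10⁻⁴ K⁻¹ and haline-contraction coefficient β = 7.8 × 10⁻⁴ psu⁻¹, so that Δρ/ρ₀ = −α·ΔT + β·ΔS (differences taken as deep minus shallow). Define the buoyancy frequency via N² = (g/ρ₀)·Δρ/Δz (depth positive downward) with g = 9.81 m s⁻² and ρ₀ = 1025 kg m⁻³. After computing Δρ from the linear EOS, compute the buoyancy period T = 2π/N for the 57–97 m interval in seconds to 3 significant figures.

ΔT = -5.5 K, ΔS = +0.10 psu (deep − shallow).
Δρ/ρ₀ = −αΔT + βΔS = 9.90 × 10⁻⁴ + 7.80 × 10⁻⁵ = 1.068 × 10⁻³, so Δρ ≈ 1.095 kg m⁻³.
N² = (g/ρ₀)·Δρ/Δz = g·(Δρ/ρ₀)/Δz = 9.81 × 1.068 × 10⁻³ / 40 = 2.6193 × 10⁻⁴ s⁻².
N = √(2.6193 × 10⁻⁴) = 0.016184 rad s⁻¹ → T = 2π/N = 388.23 s ≈ 388 s.

388 s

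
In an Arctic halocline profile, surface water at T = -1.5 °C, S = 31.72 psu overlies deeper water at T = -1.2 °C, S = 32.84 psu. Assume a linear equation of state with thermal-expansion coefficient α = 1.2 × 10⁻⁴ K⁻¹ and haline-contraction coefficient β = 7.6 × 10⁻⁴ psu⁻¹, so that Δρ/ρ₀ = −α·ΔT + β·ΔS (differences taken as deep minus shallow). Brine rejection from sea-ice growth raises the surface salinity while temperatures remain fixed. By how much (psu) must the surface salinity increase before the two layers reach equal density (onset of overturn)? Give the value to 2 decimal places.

1.07 psu

Neutral buoyancy requires −α(T_deep − T_surf) + β(S_deep − S_surf′) = 0.
S_surf′ = S_deep − (α/β)·ΔT = 32.84 − (1.2 × 10⁻⁴/7.6 × 10⁻⁴)·(+0.3) = 32.7926 psu.
Increase required: 32.7926 − 31.72 = 1.0726 psu.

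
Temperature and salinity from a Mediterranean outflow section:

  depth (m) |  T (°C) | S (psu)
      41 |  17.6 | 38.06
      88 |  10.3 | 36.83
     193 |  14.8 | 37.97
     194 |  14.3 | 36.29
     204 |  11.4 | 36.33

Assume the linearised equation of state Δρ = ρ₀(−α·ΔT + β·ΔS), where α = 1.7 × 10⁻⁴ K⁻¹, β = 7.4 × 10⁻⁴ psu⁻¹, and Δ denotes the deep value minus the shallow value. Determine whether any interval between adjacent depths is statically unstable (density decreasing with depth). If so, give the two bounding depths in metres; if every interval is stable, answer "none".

Evaluate Δρ/ρ₀ = −αΔT + βΔS across each adjacent pair:
  41–88 m: −αΔT+βΔS = −(1.7 × 10⁻⁴)(-7.3)+(7.4 × 10⁻⁴)(-1.23) = 3.3 × 10⁻⁴ → stable
  88–193 m: −αΔT+βΔS = −(1.7 × 10⁻⁴)(+4.5)+(7.4 × 10⁻⁴)(+1.14) = 7.9 × 10⁻⁵ → stable
  193–194 m: −αΔT+βΔS = −(1.7 × 10⁻⁴)(-0.5)+(7.4 × 10⁻⁴)(-1.68) = -1.2 × 10⁻³ → UNSTABLE
  194–204 m: −αΔT+βΔS = −(1.7 × 10⁻⁴)(-2.9)+(7.4 × 10⁻⁴)(+0.04) = 5.2 × 10⁻⁴ → stable
The 193–194 m interval has Δρ < 0: lighter water underlies denser water.

193–194 m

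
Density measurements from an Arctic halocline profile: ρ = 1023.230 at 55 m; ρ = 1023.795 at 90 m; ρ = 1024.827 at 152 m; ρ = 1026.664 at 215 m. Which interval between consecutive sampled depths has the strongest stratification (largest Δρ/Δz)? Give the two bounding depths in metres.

152–215 m

Compute the density gradient over each adjacent pair:
  55–90 m: Δρ/Δz = 0.565/35 = 0.016 kg m⁻⁴
  90–152 m: Δρ/Δz = 1.032/62 = 0.017 kg m⁻⁴
  152–215 m: Δρ/Δz = 1.837/63 = 0.029 kg m⁻⁴
The largest gradient is in the 152–215 m interval — the pycnocline.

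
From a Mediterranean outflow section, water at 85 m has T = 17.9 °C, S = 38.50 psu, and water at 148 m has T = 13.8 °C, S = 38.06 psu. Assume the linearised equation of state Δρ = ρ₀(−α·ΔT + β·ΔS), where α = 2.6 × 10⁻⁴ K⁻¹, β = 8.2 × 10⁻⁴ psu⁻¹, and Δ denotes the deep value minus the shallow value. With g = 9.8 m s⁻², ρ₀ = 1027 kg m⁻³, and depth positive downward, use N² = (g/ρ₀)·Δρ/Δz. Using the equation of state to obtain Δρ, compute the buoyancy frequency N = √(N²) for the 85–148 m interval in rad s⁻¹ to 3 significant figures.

ΔT = -4.1 K, ΔS = -0.44 psu (deep − shallow).
Δρ/ρ₀ = −αΔT + βΔS = 1.066 × 10⁻³ − 3.608 × 10⁻⁴ = 7.052 × 10⁻⁴, so Δρ ≈ 0.7242 kg m⁻³.
N² = (g/ρ₀)·Δρ/Δz = g·(Δρ/ρ₀)/Δz = 9.8 × 7.052 × 10⁻⁴ / 63 = 1.0970 × 10⁻⁴ s⁻².
N = √(1.0970 × 10⁻⁴) = 0.010474 rad s⁻¹ ≈ 0.0105 rad s⁻¹.

0.0105 rad s⁻¹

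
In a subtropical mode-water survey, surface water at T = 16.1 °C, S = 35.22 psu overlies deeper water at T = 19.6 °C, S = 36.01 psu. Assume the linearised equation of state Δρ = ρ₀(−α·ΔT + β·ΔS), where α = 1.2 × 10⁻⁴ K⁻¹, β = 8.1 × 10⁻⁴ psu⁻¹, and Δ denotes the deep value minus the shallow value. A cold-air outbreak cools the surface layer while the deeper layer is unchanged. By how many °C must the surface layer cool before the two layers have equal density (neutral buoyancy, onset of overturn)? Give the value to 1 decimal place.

1.8 °C

Neutral buoyancy requires Δρ = 0, i.e. −α(T_deep − T_surf′) + β(S_deep − S_surf) = 0.
T_surf′ = T_deep − (β/α)·ΔS = 19.6 − (8.1 × 10⁻⁴/1.2 × 10⁻⁴)·(+0.79) = 14.268 °C.
Cooling required: 16.1 − (14.268) = 1.832 °C.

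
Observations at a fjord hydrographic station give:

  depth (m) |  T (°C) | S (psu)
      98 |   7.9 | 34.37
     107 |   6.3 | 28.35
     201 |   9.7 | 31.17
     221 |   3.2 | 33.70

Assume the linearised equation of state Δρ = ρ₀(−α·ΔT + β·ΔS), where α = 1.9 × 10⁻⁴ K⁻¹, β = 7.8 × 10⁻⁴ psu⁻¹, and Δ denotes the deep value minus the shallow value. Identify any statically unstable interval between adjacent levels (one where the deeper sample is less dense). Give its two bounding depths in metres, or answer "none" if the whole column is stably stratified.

Evaluate Δρ/ρ₀ = −αΔT + βΔS across each adjacent pair:
  98–107 m: −αΔT+βΔS = −(1.9 × 10⁻⁴)(-1.6)+(7.8 × 10⁻⁴)(-6.02) = -4.4 × 10⁻³ → UNSTABLE
  107–201 m: −αΔT+βΔS = −(1.9 × 10⁻⁴)(+3.4)+(7.8 × 10⁻⁴)(+2.82) = 1.6 × 10⁻³ → stable
  201–221 m: −αΔT+βΔS = −(1.9 × 10⁻⁴)(-6.5)+(7.8 × 10⁻⁴)(+2.53) = 3.2 × 10⁻³ → stable
The 98–107 m interval has Δρ < 0: lighter water underlies denser water.

98–107 m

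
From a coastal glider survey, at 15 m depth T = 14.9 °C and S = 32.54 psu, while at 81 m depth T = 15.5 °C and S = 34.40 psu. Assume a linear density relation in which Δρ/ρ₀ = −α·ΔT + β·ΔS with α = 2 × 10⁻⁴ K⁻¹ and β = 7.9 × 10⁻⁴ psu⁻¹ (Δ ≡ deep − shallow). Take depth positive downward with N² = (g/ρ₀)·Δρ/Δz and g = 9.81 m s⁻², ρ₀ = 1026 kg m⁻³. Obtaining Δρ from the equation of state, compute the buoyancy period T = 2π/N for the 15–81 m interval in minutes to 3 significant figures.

ΔT = +0.6 K, ΔS = +1.86 psu (deep − shallow).
Δρ/ρ₀ = −αΔT + βΔS = -1.20 × 10⁻⁴ + 1.4694 × 10⁻³ = 1.3494 × 10⁻³, so Δρ ≈ 1.384 kg m⁻³.
N² = (g/ρ₀)·Δρ/Δz = g·(Δρ/ρ₀)/Δz = 9.81 × 1.3494 × 10⁻³ / 66 = 2.0057 × 10⁻⁴ s⁻².
N = √(2.0057 × 10⁻⁴) = 0.014162 rad s⁻¹ → T = 2π/N = 443.67 s = 7.3945 min ≈ 7.39 min.

7.39 min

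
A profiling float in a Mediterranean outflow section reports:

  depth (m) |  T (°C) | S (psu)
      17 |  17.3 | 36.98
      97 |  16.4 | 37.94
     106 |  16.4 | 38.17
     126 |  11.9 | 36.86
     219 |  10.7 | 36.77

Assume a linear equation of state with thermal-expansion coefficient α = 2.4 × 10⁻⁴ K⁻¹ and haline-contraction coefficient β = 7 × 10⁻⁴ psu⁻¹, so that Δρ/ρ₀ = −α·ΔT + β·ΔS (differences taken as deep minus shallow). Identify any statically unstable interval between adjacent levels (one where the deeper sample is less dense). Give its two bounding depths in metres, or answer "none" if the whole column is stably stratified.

Evaluate Δρ/ρ₀ = −αΔT + βΔS across each adjacent pair:
  17–97 m: −αΔT+βΔS = −(2.4 × 10⁻⁴)(-0.9)+(7 × 10⁻⁴)(+0.96) = 8.9 × 10⁻⁴ → stable
  97–106 m: −αΔT+βΔS = −(2.4 × 10⁻⁴)(+0.0)+(7 × 10⁻⁴)(+0.23) = 1.6 × 10⁻⁴ → stable
  106–126 m: −αΔT+βΔS = −(2.4 × 10⁻⁴)(-4.5)+(7 × 10⁻⁴)(-1.31) = 1.6 × 10⁻⁴ → stable
  126–219 m: −αΔT+βΔS = −(2.4 × 10⁻⁴)(-1.2)+(7 × 10⁻⁴)(-0.09) = 2.2 × 10⁻⁴ → stable
Every interval has Δρ > 0: the column is stably stratified throughout.

none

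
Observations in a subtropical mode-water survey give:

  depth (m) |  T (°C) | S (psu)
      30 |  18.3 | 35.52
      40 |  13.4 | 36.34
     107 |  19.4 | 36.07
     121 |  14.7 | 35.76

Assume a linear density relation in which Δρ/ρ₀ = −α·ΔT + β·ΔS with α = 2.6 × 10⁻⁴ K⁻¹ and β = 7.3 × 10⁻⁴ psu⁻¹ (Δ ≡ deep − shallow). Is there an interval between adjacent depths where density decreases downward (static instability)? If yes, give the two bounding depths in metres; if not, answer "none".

Evaluate Δρ/ρ₀ = −αΔT + βΔS across each adjacent pair:
  30–40 m: −αΔT+βΔS = −(2.6 × 10⁻⁴)(-4.9)+(7.3 × 10⁻⁴)(+0.82) = 1.9 × 10⁻³ → stable
  40–107 m: −αΔT+βΔS = −(2.6 × 10⁻⁴)(+6.0)+(7.3 × 10⁻⁴)(-0.27) = -1.8 × 10⁻³ → UNSTABLE
  107–121 m: −αΔT+βΔS = −(2.6 × 10⁻⁴)(-4.7)+(7.3 × 10⁻⁴)(-0.31) = 1.0 × 10⁻³ → stable
The 40–107 m interval has Δρ < 0: lighter water underlies denser water.

40–107 m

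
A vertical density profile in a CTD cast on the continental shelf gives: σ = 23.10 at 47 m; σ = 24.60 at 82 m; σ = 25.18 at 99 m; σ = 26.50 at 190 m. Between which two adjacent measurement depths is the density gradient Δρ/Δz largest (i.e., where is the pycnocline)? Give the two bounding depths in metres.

Compute the density gradient over each adjacent pair:
  47–82 m: Δρ/Δz = 1.50/35 = 0.043 kg m⁻⁴
  82–99 m: Δρ/Δz = 0.58/17 = 0.034 kg m⁻⁴
  99–190 m: Δρ/Δz = 1.32/91 = 0.015 kg m⁻⁴
The largest gradient is in the 47–82 m interval — the pycnocline.

47–82 m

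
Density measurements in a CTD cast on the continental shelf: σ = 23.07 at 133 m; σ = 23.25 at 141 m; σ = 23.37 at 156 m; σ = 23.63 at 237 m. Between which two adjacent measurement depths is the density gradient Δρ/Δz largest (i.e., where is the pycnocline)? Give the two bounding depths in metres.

133–141 m

Compute the density gradient over each adjacent pair:
  133–141 m: Δρ/Δz = 0.18/8 = 0.022 kg m⁻⁴
  141–156 m: Δρ/Δz = 0.12/15 = 8.0 × 10⁻³ kg m⁻⁴
  156–237 m: Δρ/Δz = 0.26/81 = 3.2 × 10⁻³ kg m⁻⁴
The largest gradient is in the 133–141 m interval — the pycnocline.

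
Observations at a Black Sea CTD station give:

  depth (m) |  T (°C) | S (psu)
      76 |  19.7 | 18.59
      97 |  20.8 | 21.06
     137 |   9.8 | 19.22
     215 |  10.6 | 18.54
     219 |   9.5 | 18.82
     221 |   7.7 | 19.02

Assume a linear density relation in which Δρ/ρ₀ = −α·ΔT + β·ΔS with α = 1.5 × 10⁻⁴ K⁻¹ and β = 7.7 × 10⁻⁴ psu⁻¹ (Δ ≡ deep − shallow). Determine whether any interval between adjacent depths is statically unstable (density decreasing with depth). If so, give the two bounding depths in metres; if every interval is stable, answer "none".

Evaluate Δρ/ρ₀ = −αΔT + βΔS across each adjacent pair:
  76–97 m: −αΔT+βΔS = −(1.5 × 10⁻⁴)(+1.1)+(7.7 × 10⁻⁴)(+2.47) = 1.7 × 10⁻³ → stable
  97–137 m: −αΔT+βΔS = −(1.5 × 10⁻⁴)(-11.0)+(7.7 × 10⁻⁴)(-1.84) = 2.3 × 10⁻⁴ → stable
  137–215 m: −αΔT+βΔS = −(1.5 × 10⁻⁴)(+0.8)+(7.7 × 10⁻⁴)(-0.68) = -6.4 × 10⁻⁴ → UNSTABLE
  215–219 m: −αΔT+βΔS = −(1.5 × 10⁻⁴)(-1.1)+(7.7 × 10⁻⁴)(+0.28) = 3.8 × 10⁻⁴ → stable
  219–221 m: −αΔT+βΔS = −(1.5 × 10⁻⁴)(-1.8)+(7.7 × 10⁻⁴)(+0.20) = 4.2 × 10⁻⁴ → stable
The 137–215 m interval has Δρ < 0: lighter water underlies denser water.

137–215 m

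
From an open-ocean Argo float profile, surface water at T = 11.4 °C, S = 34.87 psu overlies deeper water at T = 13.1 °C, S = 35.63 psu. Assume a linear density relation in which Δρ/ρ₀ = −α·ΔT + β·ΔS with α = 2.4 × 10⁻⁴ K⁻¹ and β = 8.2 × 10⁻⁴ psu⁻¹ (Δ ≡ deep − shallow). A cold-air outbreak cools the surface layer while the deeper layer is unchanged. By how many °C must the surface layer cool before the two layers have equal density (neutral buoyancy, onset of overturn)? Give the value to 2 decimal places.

0.90 °C

Neutral buoyancy requires Δρ = 0, i.e. −α(T_deep − T_surf′) + β(S_deep − S_surf) = 0.
T_surf′ = T_deep − (β/α)·ΔS = 13.1 − (8.2 × 10⁻⁴/2.4 × 10⁻⁴)·(+0.76) = 10.5033 °C.
Cooling required: 11.4 − (10.5033) = 0.8967 °C.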